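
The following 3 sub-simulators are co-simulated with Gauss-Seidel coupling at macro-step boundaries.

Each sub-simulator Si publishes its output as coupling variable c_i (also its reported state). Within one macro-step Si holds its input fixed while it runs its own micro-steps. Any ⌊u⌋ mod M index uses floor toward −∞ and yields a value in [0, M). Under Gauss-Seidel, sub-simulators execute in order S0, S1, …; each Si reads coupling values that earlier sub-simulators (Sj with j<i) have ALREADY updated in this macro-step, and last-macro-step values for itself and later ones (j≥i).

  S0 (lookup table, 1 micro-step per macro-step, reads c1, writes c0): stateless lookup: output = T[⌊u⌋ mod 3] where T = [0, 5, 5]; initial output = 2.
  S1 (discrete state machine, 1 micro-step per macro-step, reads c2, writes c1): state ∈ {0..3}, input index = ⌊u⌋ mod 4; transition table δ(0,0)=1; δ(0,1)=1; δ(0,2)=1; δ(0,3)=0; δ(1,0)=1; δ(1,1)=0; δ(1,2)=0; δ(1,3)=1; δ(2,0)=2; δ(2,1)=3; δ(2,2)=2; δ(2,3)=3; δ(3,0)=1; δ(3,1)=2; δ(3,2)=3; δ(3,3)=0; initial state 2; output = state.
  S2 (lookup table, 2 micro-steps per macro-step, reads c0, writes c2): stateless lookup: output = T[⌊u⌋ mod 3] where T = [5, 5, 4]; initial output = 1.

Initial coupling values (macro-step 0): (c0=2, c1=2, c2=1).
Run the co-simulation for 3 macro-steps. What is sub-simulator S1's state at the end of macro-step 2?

macro 1: S0 reads c1=2 → after 1×micro: 5; S1 reads c2=1 → after 1×micro: 3; S2 reads c0=5 → after 2×micro: 4 ⇒ (c0=5, c1=3, c2=4)
macro 2: S0 reads c1=3 → after 1×micro: 0; S1 reads c2=4 → after 1×micro: 1; S2 reads c0=0 → after 2×micro: 5 ⇒ (c0=0, c1=1, c2=5)
macro 3: S0 reads c1=1 → after 1×micro: 5; S1 reads c2=5 → after 1×micro: 0; S2 reads c0=5 → after 2×micro: 4 ⇒ (c0=5, c1=0, c2=4)

S1 state at macro-step 2 = 1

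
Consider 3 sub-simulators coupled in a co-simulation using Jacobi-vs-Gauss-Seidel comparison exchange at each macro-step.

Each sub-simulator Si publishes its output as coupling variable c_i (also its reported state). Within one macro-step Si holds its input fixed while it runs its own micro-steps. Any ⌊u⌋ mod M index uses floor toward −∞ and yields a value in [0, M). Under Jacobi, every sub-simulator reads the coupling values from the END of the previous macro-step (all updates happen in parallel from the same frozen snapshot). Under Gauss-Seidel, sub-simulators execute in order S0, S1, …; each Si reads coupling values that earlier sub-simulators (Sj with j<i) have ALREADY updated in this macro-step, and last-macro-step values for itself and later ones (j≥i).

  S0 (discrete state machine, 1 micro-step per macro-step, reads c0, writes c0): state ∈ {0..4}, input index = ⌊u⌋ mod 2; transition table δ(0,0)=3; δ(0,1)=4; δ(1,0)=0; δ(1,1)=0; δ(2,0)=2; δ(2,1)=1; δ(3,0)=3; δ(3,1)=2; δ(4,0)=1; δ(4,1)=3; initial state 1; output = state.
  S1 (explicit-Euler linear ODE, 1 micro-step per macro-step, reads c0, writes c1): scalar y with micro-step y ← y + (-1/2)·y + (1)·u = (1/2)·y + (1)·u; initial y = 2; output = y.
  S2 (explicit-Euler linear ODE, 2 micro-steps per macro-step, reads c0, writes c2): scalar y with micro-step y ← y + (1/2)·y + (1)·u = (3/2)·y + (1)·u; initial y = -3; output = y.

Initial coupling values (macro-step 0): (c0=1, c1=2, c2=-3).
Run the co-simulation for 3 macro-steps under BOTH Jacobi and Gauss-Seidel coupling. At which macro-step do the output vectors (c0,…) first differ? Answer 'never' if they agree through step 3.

first divergence at macro-step: 1

[Jacobi] macro 1: S0 reads c0=1 → after 1×micro: 0; S1 reads c0=1 → after 1×micro: 2; S2 reads c0=1 → after 2×micro: -17/4 ⇒ (c0=0, c1=2, c2=-17/4)
[Jacobi] macro 2: S0 reads c0=0 → after 1×micro: 3; S1 reads c0=0 → after 1×micro: 1; S2 reads c0=0 → after 2×micro: -153/16 ⇒ (c0=3, c1=1, c2=-153/16)
[Jacobi] macro 3: S0 reads c0=3 → after 1×micro: 2; S1 reads c0=3 → after 1×micro: 7/2; S2 reads c0=3 → after 2×micro: -897/64 ⇒ (c0=2, c1=7/2, c2=-897/64)
[Gauss-Seidel] macro 1: S0 reads c0=1 → after 1×micro: 0; S1 reads c0=0 → after 1×micro: 1; S2 reads c0=0 → after 2×micro: -27/4 ⇒ (c0=0, c1=1, c2=-27/4)
[Gauss-Seidel] macro 2: S0 reads c0=0 → after 1×micro: 3; S1 reads c0=3 → after 1×micro: 7/2; S2 reads c0=3 → after 2×micro: -123/16 ⇒ (c0=3, c1=7/2, c2=-123/16)
[Gauss-Seidel] macro 3: S0 reads c0=3 → after 1×micro: 2; S1 reads c0=2 → after 1×micro: 15/4; S2 reads c0=2 → after 2×micro: -787/64 ⇒ (c0=2, c1=15/4, c2=-787/64)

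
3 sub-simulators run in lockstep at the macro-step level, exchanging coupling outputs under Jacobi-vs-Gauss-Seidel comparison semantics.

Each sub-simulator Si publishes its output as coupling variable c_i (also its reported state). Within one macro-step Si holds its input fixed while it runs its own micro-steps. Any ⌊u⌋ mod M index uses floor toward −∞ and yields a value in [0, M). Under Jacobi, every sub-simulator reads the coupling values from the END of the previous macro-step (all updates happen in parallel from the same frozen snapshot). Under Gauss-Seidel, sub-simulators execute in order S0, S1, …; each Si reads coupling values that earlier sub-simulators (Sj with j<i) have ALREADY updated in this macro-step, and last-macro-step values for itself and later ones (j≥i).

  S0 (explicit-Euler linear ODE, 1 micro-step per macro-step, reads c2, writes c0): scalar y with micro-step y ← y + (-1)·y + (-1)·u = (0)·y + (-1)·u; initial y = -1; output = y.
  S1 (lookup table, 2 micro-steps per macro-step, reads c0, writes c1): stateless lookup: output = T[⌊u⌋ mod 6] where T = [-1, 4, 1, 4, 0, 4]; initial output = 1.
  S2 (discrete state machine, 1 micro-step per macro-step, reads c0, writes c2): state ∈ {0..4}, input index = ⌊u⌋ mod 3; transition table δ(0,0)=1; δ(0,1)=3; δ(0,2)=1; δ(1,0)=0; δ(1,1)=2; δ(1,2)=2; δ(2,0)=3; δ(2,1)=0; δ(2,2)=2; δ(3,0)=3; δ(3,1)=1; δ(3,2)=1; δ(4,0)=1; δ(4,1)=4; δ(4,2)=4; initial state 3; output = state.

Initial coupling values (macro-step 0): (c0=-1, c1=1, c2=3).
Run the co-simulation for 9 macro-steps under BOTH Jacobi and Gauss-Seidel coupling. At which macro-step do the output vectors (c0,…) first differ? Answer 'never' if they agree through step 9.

first divergence at macro-step: 1

[Jacobi] macro 1: S0 reads c2=3 → after 1×micro: -3; S1 reads c0=-1 → after 2×micro: 4; S2 reads c0=-1 → after 1×micro: 1 ⇒ (c0=-3, c1=4, c2=1)
[Jacobi] macro 2: S0 reads c2=1 → after 1×micro: -1; S1 reads c0=-3 → after 2×micro: 4; S2 reads c0=-3 → after 1×micro: 0 ⇒ (c0=-1, c1=4, c2=0)
[Jacobi] macro 3: S0 reads c2=0 → after 1×micro: 0; S1 reads c0=-1 → after 2×micro: 4; S2 reads c0=-1 → after 1×micro: 1 ⇒ (c0=0, c1=4, c2=1)
[Jacobi] macro 4: S0 reads c2=1 → after 1×micro: -1; S1 reads c0=0 → after 2×micro: -1; S2 reads c0=0 → after 1×micro: 0 ⇒ (c0=-1, c1=-1, c2=0)
[Jacobi] macro 5: S0 reads c2=0 → after 1×micro: 0; S1 reads c0=-1 → after 2×micro: 4; S2 reads c0=-1 → after 1×micro: 1 ⇒ (c0=0, c1=4, c2=1)
[Jacobi] macro 6: S0 reads c2=1 → after 1×micro: -1; S1 reads c0=0 → after 2×micro: -1; S2 reads c0=0 → after 1×micro: 0 ⇒ (c0=-1, c1=-1, c2=0)
[Jacobi] macro 7: S0 reads c2=0 → after 1×micro: 0; S1 reads c0=-1 → after 2×micro: 4; S2 reads c0=-1 → after 1×micro: 1 ⇒ (c0=0, c1=4, c2=1)
[Jacobi] macro 8: S0 reads c2=1 → after 1×micro: -1; S1 reads c0=0 → after 2×micro: -1; S2 reads c0=0 → after 1×micro: 0 ⇒ (c0=-1, c1=-1, c2=0)
[Jacobi] macro 9: S0 reads c2=0 → after 1×micro: 0; S1 reads c0=-1 → after 2×micro: 4; S2 reads c0=-1 → after 1×micro: 1 ⇒ (c0=0, c1=4, c2=1)
[Gauss-Seidel] macro 1: S0 reads c2=3 → after 1×micro: -3; S1 reads c0=-3 → after 2×micro: 4; S2 reads c0=-3 → after 1×micro: 3 ⇒ (c0=-3, c1=4, c2=3)
[Gauss-Seidel] macro 2: S0 reads c2=3 → after 1×micro: -3; S1 reads c0=-3 → after 2×micro: 4; S2 reads c0=-3 → after 1×micro: 3 ⇒ (c0=-3, c1=4, c2=3)
[Gauss-Seidel] macro 3: S0 reads c2=3 → after 1×micro: -3; S1 reads c0=-3 → after 2×micro: 4; S2 reads c0=-3 → after 1×micro: 3 ⇒ (c0=-3, c1=4, c2=3)
[Gauss-Seidel] macro 4: S0 reads c2=3 → after 1×micro: -3; S1 reads c0=-3 → after 2×micro: 4; S2 reads c0=-3 → after 1×micro: 3 ⇒ (c0=-3, c1=4, c2=3)
[Gauss-Seidel] macro 5: S0 reads c2=3 → after 1×micro: -3; S1 reads c0=-3 → after 2×micro: 4; S2 reads c0=-3 → after 1×micro: 3 ⇒ (c0=-3, c1=4, c2=3)
[Gauss-Seidel] macro 6: S0 reads c2=3 → after 1×micro: -3; S1 reads c0=-3 → after 2×micro: 4; S2 reads c0=-3 → after 1×micro: 3 ⇒ (c0=-3, c1=4, c2=3)
[Gauss-Seidel] macro 7: S0 reads c2=3 → after 1×micro: -3; S1 reads c0=-3 → after 2×micro: 4; S2 reads c0=-3 → after 1×micro: 3 ⇒ (c0=-3, c1=4, c2=3)
[Gauss-Seidel] macro 8: S0 reads c2=3 → after 1×micro: -3; S1 reads c0=-3 → after 2×micro: 4; S2 reads c0=-3 → after 1×micro: 3 ⇒ (c0=-3, c1=4, c2=3)
[Gauss-Seidel] macro 9: S0 reads c2=3 → after 1×micro: -3; S1 reads c0=-3 → after 2×micro: 4; S2 reads c0=-3 → after 1×micro: 3 ⇒ (c0=-3, c1=4, c2=3)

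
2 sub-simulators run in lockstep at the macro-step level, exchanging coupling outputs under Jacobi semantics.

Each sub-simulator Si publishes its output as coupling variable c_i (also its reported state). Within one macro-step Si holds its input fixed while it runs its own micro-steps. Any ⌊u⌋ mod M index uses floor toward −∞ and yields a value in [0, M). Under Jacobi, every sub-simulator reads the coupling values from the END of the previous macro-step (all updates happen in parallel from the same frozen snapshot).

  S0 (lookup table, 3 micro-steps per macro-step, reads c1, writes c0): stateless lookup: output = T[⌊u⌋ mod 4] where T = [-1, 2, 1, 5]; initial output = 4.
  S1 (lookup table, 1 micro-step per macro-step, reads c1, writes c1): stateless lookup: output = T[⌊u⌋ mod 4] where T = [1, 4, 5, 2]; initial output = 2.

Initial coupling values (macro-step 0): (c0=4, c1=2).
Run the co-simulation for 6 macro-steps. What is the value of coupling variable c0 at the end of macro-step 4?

c0 at macro-step 4 = 2

macro 1: S0 reads c1=2 → after 3×micro: 1; S1 reads c1=2 → after 1×micro: 5 ⇒ (c0=1, c1=5)
macro 2: S0 reads c1=5 → after 3×micro: 2; S1 reads c1=5 → after 1×micro: 4 ⇒ (c0=2, c1=4)
macro 3: S0 reads c1=4 → after 3×micro: -1; S1 reads c1=4 → after 1×micro: 1 ⇒ (c0=-1, c1=1)
macro 4: S0 reads c1=1 → after 3×micro: 2; S1 reads c1=1 → after 1×micro: 4 ⇒ (c0=2, c1=4)
macro 5: S0 reads c1=4 → after 3×micro: -1; S1 reads c1=4 → after 1×micro: 1 ⇒ (c0=-1, c1=1)
macro 6: S0 reads c1=1 → after 3×micro: 2; S1 reads c1=1 → after 1×micro: 4 ⇒ (c0=2, c1=4)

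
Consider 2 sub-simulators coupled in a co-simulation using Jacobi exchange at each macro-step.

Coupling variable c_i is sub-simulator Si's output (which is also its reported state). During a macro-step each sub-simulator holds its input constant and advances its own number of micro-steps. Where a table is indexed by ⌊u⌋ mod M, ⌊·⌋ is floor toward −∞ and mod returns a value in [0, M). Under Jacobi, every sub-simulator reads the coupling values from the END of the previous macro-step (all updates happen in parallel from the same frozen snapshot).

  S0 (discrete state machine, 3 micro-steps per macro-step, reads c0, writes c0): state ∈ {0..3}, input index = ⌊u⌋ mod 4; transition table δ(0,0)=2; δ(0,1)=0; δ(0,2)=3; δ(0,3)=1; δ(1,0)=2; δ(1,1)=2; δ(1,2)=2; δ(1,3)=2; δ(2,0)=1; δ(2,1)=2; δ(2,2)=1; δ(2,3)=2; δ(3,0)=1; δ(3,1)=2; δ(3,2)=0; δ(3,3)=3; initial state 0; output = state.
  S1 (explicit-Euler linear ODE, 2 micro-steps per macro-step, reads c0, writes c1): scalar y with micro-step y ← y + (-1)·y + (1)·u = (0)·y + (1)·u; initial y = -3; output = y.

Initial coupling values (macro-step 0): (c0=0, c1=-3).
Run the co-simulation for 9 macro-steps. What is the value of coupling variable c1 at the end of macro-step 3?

c1 at macro-step 3 = 1

macro 1: S0 reads c0=0 → after 3×micro: 2; S1 reads c0=0 → after 2×micro: 0 ⇒ (c0=2, c1=0)
macro 2: S0 reads c0=2 → after 3×micro: 1; S1 reads c0=2 → after 2×micro: 2 ⇒ (c0=1, c1=2)
macro 3: S0 reads c0=1 → after 3×micro: 2; S1 reads c0=1 → after 2×micro: 1 ⇒ (c0=2, c1=1)
macro 4: S0 reads c0=2 → after 3×micro: 1; S1 reads c0=2 → after 2×micro: 2 ⇒ (c0=1, c1=2)
macro 5: S0 reads c0=1 → after 3×micro: 2; S1 reads c0=1 → after 2×micro: 1 ⇒ (c0=2, c1=1)
macro 6: S0 reads c0=2 → after 3×micro: 1; S1 reads c0=2 → after 2×micro: 2 ⇒ (c0=1, c1=2)
macro 7: S0 reads c0=1 → after 3×micro: 2; S1 reads c0=1 → after 2×micro: 1 ⇒ (c0=2, c1=1)
macro 8: S0 reads c0=2 → after 3×micro: 1; S1 reads c0=2 → after 2×micro: 2 ⇒ (c0=1, c1=2)
macro 9: S0 reads c0=1 → after 3×micro: 2; S1 reads c0=1 → after 2×micro: 1 ⇒ (c0=2, c1=1)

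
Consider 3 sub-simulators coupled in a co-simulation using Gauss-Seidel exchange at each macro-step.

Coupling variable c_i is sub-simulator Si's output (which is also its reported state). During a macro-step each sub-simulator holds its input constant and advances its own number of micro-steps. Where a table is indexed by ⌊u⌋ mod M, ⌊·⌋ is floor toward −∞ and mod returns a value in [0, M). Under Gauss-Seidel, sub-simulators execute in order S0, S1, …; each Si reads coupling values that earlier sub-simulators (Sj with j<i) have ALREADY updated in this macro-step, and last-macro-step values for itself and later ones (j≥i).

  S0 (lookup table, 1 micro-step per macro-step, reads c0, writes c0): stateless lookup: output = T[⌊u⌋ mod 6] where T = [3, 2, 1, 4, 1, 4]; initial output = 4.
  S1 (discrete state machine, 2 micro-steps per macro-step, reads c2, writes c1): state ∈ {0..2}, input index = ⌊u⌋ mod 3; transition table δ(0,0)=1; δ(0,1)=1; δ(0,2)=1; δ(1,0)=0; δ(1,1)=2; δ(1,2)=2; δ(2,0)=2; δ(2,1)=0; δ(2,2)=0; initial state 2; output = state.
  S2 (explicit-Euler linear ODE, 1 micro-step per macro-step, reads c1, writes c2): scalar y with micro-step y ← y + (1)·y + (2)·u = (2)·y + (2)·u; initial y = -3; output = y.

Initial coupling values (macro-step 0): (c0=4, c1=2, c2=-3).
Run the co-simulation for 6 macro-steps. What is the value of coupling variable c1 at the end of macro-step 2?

macro 1: S0 reads c0=4 → after 1×micro: 1; S1 reads c2=-3 → after 2×micro: 2; S2 reads c1=2 → after 1×micro: -2 ⇒ (c0=1, c1=2, c2=-2)
macro 2: S0 reads c0=1 → after 1×micro: 2; S1 reads c2=-2 → after 2×micro: 1; S2 reads c1=1 → after 1×micro: -2 ⇒ (c0=2, c1=1, c2=-2)
macro 3: S0 reads c0=2 → after 1×micro: 1; S1 reads c2=-2 → after 2×micro: 0; S2 reads c1=0 → after 1×micro: -4 ⇒ (c0=1, c1=0, c2=-4)
macro 4: S0 reads c0=1 → after 1×micro: 2; S1 reads c2=-4 → after 2×micro: 2; S2 reads c1=2 → after 1×micro: -4 ⇒ (c0=2, c1=2, c2=-4)
macro 5: S0 reads c0=2 → after 1×micro: 1; S1 reads c2=-4 → after 2×micro: 1; S2 reads c1=1 → after 1×micro: -6 ⇒ (c0=1, c1=1, c2=-6)
macro 6: S0 reads c0=1 → after 1×micro: 2; S1 reads c2=-6 → after 2×micro: 1; S2 reads c1=1 → after 1×micro: -10 ⇒ (c0=2, c1=1, c2=-10)

c1 at macro-step 2 = 1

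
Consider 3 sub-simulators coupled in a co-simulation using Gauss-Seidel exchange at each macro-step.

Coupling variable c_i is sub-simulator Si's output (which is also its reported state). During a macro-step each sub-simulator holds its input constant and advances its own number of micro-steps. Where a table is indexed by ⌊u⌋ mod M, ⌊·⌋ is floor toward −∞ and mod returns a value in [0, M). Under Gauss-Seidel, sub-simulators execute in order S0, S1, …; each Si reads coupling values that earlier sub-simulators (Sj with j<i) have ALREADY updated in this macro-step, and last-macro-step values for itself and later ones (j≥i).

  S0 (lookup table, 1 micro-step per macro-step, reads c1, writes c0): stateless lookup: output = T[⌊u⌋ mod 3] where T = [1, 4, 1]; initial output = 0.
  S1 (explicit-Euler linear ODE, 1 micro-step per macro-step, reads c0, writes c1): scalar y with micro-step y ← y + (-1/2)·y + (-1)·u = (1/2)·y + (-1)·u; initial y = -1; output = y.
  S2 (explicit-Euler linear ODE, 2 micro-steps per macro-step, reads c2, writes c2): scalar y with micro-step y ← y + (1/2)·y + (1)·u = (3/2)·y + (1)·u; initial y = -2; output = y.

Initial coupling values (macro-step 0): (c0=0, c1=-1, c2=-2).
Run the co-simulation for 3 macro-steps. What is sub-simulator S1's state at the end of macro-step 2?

S1 state at macro-step 2 = -19/4

macro 1: S0 reads c1=-1 → after 1×micro: 1; S1 reads c0=1 → after 1×micro: -3/2; S2 reads c2=-2 → after 2×micro: -19/2 ⇒ (c0=1, c1=-3/2, c2=-19/2)
macro 2: S0 reads c1=-3/2 → after 1×micro: 4; S1 reads c0=4 → after 1×micro: -19/4; S2 reads c2=-19/2 → after 2×micro: -361/8 ⇒ (c0=4, c1=-19/4, c2=-361/8)
macro 3: S0 reads c1=-19/4 → after 1×micro: 4; S1 reads c0=4 → after 1×micro: -51/8; S2 reads c2=-361/8 → after 2×micro: -6859/32 ⇒ (c0=4, c1=-51/8, c2=-6859/32)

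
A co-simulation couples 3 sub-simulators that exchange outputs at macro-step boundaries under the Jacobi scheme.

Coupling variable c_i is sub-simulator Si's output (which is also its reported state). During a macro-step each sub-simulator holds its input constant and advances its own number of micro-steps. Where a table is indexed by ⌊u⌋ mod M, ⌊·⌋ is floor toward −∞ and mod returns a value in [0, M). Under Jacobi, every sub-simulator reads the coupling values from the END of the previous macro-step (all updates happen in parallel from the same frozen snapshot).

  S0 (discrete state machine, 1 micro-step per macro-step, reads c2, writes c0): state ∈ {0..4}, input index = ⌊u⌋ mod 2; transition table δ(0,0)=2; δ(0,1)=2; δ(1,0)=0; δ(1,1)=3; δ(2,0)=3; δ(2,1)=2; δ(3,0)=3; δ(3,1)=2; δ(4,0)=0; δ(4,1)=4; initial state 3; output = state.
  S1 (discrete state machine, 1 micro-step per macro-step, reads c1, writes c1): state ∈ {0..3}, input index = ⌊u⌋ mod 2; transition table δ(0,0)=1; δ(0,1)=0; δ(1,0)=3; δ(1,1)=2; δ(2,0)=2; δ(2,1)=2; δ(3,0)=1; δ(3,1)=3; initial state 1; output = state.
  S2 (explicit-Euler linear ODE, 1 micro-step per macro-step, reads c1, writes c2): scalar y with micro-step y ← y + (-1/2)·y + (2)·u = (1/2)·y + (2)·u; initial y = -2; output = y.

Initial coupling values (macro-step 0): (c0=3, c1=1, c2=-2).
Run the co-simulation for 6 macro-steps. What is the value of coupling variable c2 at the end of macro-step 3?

macro 1: S0 reads c2=-2 → after 1×micro: 3; S1 reads c1=1 → after 1×micro: 2; S2 reads c1=1 → after 1×micro: 1 ⇒ (c0=3, c1=2, c2=1)
macro 2: S0 reads c2=1 → after 1×micro: 2; S1 reads c1=2 → after 1×micro: 2; S2 reads c1=2 → after 1×micro: 9/2 ⇒ (c0=2, c1=2, c2=9/2)
macro 3: S0 reads c2=9/2 → after 1×micro: 3; S1 reads c1=2 → after 1×micro: 2; S2 reads c1=2 → after 1×micro: 25/4 ⇒ (c0=3, c1=2, c2=25/4)
macro 4: S0 reads c2=25/4 → after 1×micro: 3; S1 reads c1=2 → after 1×micro: 2; S2 reads c1=2 → after 1×micro: 57/8 ⇒ (c0=3, c1=2, c2=57/8)
macro 5: S0 reads c2=57/8 → after 1×micro: 2; S1 reads c1=2 → after 1×micro: 2; S2 reads c1=2 → after 1×micro: 121/16 ⇒ (c0=2, c1=2, c2=121/16)
macro 6: S0 reads c2=121/16 → after 1×micro: 2; S1 reads c1=2 → after 1×micro: 2; S2 reads c1=2 → after 1×micro: 249/32 ⇒ (c0=2, c1=2, c2=249/32)

c2 at macro-step 3 = 25/4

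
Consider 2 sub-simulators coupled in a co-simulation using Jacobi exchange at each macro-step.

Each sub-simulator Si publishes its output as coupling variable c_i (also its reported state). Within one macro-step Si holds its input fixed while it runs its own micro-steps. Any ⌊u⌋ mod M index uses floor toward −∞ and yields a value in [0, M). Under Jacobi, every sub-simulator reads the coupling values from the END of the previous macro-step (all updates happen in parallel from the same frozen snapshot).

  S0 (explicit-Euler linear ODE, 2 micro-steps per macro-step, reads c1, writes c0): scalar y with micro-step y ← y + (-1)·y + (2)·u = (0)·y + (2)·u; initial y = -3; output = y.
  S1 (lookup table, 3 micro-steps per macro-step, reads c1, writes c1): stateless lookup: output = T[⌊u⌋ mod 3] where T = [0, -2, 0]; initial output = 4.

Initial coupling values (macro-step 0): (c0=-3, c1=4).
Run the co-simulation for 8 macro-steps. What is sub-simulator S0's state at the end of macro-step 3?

S0 state at macro-step 3 = -4

macro 1: S0 reads c1=4 → after 2×micro: 8; S1 reads c1=4 → after 3×micro: -2 ⇒ (c0=8, c1=-2)
macro 2: S0 reads c1=-2 → after 2×micro: -4; S1 reads c1=-2 → after 3×micro: -2 ⇒ (c0=-4, c1=-2)
macro 3: S0 reads c1=-2 → after 2×micro: -4; S1 reads c1=-2 → after 3×micro: -2 ⇒ (c0=-4, c1=-2)
macro 4: S0 reads c1=-2 → after 2×micro: -4; S1 reads c1=-2 → after 3×micro: -2 ⇒ (c0=-4, c1=-2)
macro 5: S0 reads c1=-2 → after 2×micro: -4; S1 reads c1=-2 → after 3×micro: -2 ⇒ (c0=-4, c1=-2)
macro 6: S0 reads c1=-2 → after 2×micro: -4; S1 reads c1=-2 → after 3×micro: -2 ⇒ (c0=-4, c1=-2)
macro 7: S0 reads c1=-2 → after 2×micro: -4; S1 reads c1=-2 → after 3×micro: -2 ⇒ (c0=-4, c1=-2)
macro 8: S0 reads c1=-2 → after 2×micro: -4; S1 reads c1=-2 → after 3×micro: -2 ⇒ (c0=-4, c1=-2)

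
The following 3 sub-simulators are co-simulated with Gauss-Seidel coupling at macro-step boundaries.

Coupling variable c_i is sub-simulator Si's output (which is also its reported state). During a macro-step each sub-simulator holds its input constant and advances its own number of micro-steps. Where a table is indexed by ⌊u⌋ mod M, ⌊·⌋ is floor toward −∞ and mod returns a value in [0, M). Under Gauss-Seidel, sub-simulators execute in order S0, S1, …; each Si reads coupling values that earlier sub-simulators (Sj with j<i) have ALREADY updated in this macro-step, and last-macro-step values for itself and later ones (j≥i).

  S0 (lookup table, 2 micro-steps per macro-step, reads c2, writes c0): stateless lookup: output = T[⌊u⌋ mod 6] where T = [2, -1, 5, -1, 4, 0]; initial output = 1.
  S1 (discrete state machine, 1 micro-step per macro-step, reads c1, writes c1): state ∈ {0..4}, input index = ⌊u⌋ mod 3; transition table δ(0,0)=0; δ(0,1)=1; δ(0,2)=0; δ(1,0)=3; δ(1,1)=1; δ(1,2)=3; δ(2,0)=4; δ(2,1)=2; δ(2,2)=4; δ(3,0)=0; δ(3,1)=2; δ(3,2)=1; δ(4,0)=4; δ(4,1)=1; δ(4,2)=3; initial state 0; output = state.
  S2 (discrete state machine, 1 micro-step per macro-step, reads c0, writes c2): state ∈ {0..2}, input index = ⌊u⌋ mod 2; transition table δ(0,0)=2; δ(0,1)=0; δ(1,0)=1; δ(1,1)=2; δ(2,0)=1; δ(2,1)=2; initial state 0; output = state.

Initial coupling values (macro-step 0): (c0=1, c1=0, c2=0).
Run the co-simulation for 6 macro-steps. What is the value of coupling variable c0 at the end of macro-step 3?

macro 1: S0 reads c2=0 → after 2×micro: 2; S1 reads c1=0 → after 1×micro: 0; S2 reads c0=2 → after 1×micro: 2 ⇒ (c0=2, c1=0, c2=2)
macro 2: S0 reads c2=2 → after 2×micro: 5; S1 reads c1=0 → after 1×micro: 0; S2 reads c0=5 → after 1×micro: 2 ⇒ (c0=5, c1=0, c2=2)
macro 3: S0 reads c2=2 → after 2×micro: 5; S1 reads c1=0 → after 1×micro: 0; S2 reads c0=5 → after 1×micro: 2 ⇒ (c0=5, c1=0, c2=2)
macro 4: S0 reads c2=2 → after 2×micro: 5; S1 reads c1=0 → after 1×micro: 0; S2 reads c0=5 → after 1×micro: 2 ⇒ (c0=5, c1=0, c2=2)
macro 5: S0 reads c2=2 → after 2×micro: 5; S1 reads c1=0 → after 1×micro: 0; S2 reads c0=5 → after 1×micro: 2 ⇒ (c0=5, c1=0, c2=2)
macro 6: S0 reads c2=2 → after 2×micro: 5; S1 reads c1=0 → after 1×micro: 0; S2 reads c0=5 → after 1×micro: 2 ⇒ (c0=5, c1=0, c2=2)

c0 at macro-step 3 = 5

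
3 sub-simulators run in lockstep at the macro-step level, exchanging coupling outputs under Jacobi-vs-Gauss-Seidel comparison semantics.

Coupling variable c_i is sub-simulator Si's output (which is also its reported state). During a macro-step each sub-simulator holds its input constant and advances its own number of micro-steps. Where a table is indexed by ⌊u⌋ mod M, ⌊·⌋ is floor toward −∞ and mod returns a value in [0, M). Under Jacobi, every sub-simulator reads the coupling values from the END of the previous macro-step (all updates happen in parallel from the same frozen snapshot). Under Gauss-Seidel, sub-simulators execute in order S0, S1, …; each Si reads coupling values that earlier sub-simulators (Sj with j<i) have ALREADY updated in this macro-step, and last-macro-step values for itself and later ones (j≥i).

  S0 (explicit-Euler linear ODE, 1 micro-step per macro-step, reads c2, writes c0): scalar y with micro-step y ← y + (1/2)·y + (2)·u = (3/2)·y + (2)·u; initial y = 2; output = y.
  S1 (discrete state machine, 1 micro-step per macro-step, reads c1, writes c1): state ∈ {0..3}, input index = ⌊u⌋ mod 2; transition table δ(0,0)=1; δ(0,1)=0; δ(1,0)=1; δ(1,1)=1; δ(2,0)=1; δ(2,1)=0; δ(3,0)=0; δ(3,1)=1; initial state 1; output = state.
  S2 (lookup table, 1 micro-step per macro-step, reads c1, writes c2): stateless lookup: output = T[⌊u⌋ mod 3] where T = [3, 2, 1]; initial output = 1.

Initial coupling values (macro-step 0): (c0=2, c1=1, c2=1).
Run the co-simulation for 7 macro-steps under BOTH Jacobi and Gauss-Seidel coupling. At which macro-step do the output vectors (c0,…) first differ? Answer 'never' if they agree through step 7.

[Jacobi] macro 1: S0 reads c2=1 → after 1×micro: 5; S1 reads c1=1 → after 1×micro: 1; S2 reads c1=1 → after 1×micro: 2 ⇒ (c0=5, c1=1, c2=2)
[Jacobi] macro 2: S0 reads c2=2 → after 1×micro: 23/2; S1 reads c1=1 → after 1×micro: 1; S2 reads c1=1 → after 1×micro: 2 ⇒ (c0=23/2, c1=1, c2=2)
[Jacobi] macro 3: S0 reads c2=2 → after 1×micro: 85/4; S1 reads c1=1 → after 1×micro: 1; S2 reads c1=1 → after 1×micro: 2 ⇒ (c0=85/4, c1=1, c2=2)
[Jacobi] macro 4: S0 reads c2=2 → after 1×micro: 287/8; S1 reads c1=1 → after 1×micro: 1; S2 reads c1=1 → after 1×micro: 2 ⇒ (c0=287/8, c1=1, c2=2)
[Jacobi] macro 5: S0 reads c2=2 → after 1×micro: 925/16; S1 reads c1=1 → after 1×micro: 1; S2 reads c1=1 → after 1×micro: 2 ⇒ (c0=925/16, c1=1, c2=2)
[Jacobi] macro 6: S0 reads c2=2 → after 1×micro: 2903/32; S1 reads c1=1 → after 1×micro: 1; S2 reads c1=1 → after 1×micro: 2 ⇒ (c0=2903/32, c1=1, c2=2)
[Jacobi] macro 7: S0 reads c2=2 → after 1×micro: 8965/64; S1 reads c1=1 → after 1×micro: 1; S2 reads c1=1 → after 1×micro: 2 ⇒ (c0=8965/64, c1=1, c2=2)
[Gauss-Seidel] macro 1: S0 reads c2=1 → after 1×micro: 5; S1 reads c1=1 → after 1×micro: 1; S2 reads c1=1 → after 1×micro: 2 ⇒ (c0=5, c1=1, c2=2)
[Gauss-Seidel] macro 2: S0 reads c2=2 → after 1×micro: 23/2; S1 reads c1=1 → after 1×micro: 1; S2 reads c1=1 → after 1×micro: 2 ⇒ (c0=23/2, c1=1, c2=2)
[Gauss-Seidel] macro 3: S0 reads c2=2 → after 1×micro: 85/4; S1 reads c1=1 → after 1×micro: 1; S2 reads c1=1 → after 1×micro: 2 ⇒ (c0=85/4, c1=1, c2=2)
[Gauss-Seidel] macro 4: S0 reads c2=2 → after 1×micro: 287/8; S1 reads c1=1 → after 1×micro: 1; S2 reads c1=1 → after 1×micro: 2 ⇒ (c0=287/8, c1=1, c2=2)
[Gauss-Seidel] macro 5: S0 reads c2=2 → after 1×micro: 925/16; S1 reads c1=1 → after 1×micro: 1; S2 reads c1=1 → after 1×micro: 2 ⇒ (c0=925/16, c1=1, c2=2)
[Gauss-Seidel] macro 6: S0 reads c2=2 → after 1×micro: 2903/32; S1 reads c1=1 → after 1×micro: 1; S2 reads c1=1 → after 1×micro: 2 ⇒ (c0=2903/32, c1=1, c2=2)
[Gauss-Seidel] macro 7: S0 reads c2=2 → after 1×micro: 8965/64; S1 reads c1=1 → after 1×micro: 1; S2 reads c1=1 → after 1×micro: 2 ⇒ (c0=8965/64, c1=1, c2=2)

first divergence at macro-step: never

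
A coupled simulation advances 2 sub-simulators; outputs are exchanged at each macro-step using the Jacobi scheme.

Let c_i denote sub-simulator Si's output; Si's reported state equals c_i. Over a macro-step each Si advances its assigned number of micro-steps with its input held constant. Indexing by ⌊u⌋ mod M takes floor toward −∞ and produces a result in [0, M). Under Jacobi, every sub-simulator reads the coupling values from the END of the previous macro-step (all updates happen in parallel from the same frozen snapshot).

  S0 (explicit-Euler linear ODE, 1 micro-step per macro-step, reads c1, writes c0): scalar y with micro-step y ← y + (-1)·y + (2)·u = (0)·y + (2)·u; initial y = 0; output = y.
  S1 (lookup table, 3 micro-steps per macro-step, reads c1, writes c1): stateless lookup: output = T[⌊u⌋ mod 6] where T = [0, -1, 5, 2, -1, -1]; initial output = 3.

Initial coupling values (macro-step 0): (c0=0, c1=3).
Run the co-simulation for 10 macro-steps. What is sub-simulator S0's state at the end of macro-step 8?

S0 state at macro-step 8 = -2

macro 1: S0 reads c1=3 → after 1×micro: 6; S1 reads c1=3 → after 3×micro: 2 ⇒ (c0=6, c1=2)
macro 2: S0 reads c1=2 → after 1×micro: 4; S1 reads c1=2 → after 3×micro: 5 ⇒ (c0=4, c1=5)
macro 3: S0 reads c1=5 → after 1×micro: 10; S1 reads c1=5 → after 3×micro: -1 ⇒ (c0=10, c1=-1)
macro 4: S0 reads c1=-1 → after 1×micro: -2; S1 reads c1=-1 → after 3×micro: -1 ⇒ (c0=-2, c1=-1)
macro 5: S0 reads c1=-1 → after 1×micro: -2; S1 reads c1=-1 → after 3×micro: -1 ⇒ (c0=-2, c1=-1)
macro 6: S0 reads c1=-1 → after 1×micro: -2; S1 reads c1=-1 → after 3×micro: -1 ⇒ (c0=-2, c1=-1)
macro 7: S0 reads c1=-1 → after 1×micro: -2; S1 reads c1=-1 → after 3×micro: -1 ⇒ (c0=-2, c1=-1)
macro 8: S0 reads c1=-1 → after 1×micro: -2; S1 reads c1=-1 → after 3×micro: -1 ⇒ (c0=-2, c1=-1)
macro 9: S0 reads c1=-1 → after 1×micro: -2; S1 reads c1=-1 → after 3×micro: -1 ⇒ (c0=-2, c1=-1)
macro 10: S0 reads c1=-1 → after 1×micro: -2; S1 reads c1=-1 → after 3×micro: -1 ⇒ (c0=-2, c1=-1)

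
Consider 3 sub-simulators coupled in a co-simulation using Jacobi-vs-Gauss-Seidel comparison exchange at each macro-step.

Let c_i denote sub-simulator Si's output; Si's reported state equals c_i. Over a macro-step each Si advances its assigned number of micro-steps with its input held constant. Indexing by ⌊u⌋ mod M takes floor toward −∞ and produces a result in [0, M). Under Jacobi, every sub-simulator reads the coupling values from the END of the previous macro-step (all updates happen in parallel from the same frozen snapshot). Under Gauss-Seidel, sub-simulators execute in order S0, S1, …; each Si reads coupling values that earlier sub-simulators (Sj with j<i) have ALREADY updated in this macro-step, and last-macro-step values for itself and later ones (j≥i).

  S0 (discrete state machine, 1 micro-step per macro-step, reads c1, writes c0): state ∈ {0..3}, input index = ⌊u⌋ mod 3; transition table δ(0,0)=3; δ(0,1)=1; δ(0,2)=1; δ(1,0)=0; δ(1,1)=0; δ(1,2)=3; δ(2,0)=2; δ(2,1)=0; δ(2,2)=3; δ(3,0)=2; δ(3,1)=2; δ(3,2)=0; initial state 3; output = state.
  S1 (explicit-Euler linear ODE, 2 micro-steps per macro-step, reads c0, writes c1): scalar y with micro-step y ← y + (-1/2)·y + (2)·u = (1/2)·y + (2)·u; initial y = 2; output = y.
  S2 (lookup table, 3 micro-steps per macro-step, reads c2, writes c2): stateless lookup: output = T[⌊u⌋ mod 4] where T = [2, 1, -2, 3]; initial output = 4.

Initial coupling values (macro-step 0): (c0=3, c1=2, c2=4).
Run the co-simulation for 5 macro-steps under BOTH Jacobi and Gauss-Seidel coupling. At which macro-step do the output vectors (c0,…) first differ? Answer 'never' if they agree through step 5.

first divergence at macro-step: 1

[Jacobi] macro 1: S0 reads c1=2 → after 1×micro: 0; S1 reads c0=3 → after 2×micro: 19/2; S2 reads c2=4 → after 3×micro: 2 ⇒ (c0=0, c1=19/2, c2=2)
[Jacobi] macro 2: S0 reads c1=19/2 → after 1×micro: 3; S1 reads c0=0 → after 2×micro: 19/8; S2 reads c2=2 → after 3×micro: -2 ⇒ (c0=3, c1=19/8, c2=-2)
[Jacobi] macro 3: S0 reads c1=19/8 → after 1×micro: 0; S1 reads c0=3 → after 2×micro: 307/32; S2 reads c2=-2 → after 3×micro: -2 ⇒ (c0=0, c1=307/32, c2=-2)
[Jacobi] macro 4: S0 reads c1=307/32 → after 1×micro: 3; S1 reads c0=0 → after 2×micro: 307/128; S2 reads c2=-2 → after 3×micro: -2 ⇒ (c0=3, c1=307/128, c2=-2)
[Jacobi] macro 5: S0 reads c1=307/128 → after 1×micro: 0; S1 reads c0=3 → after 2×micro: 4915/512; S2 reads c2=-2 → after 3×micro: -2 ⇒ (c0=0, c1=4915/512, c2=-2)
[Gauss-Seidel] macro 1: S0 reads c1=2 → after 1×micro: 0; S1 reads c0=0 → after 2×micro: 1/2; S2 reads c2=4 → after 3×micro: 2 ⇒ (c0=0, c1=1/2, c2=2)
[Gauss-Seidel] macro 2: S0 reads c1=1/2 → after 1×micro: 3; S1 reads c0=3 → after 2×micro: 73/8; S2 reads c2=2 → after 3×micro: -2 ⇒ (c0=3, c1=73/8, c2=-2)
[Gauss-Seidel] macro 3: S0 reads c1=73/8 → after 1×micro: 2; S1 reads c0=2 → after 2×micro: 265/32; S2 reads c2=-2 → after 3×micro: -2 ⇒ (c0=2, c1=265/32, c2=-2)
[Gauss-Seidel] macro 4: S0 reads c1=265/32 → after 1×micro: 3; S1 reads c0=3 → after 2×micro: 1417/128; S2 reads c2=-2 → after 3×micro: -2 ⇒ (c0=3, c1=1417/128, c2=-2)
[Gauss-Seidel] macro 5: S0 reads c1=1417/128 → after 1×micro: 0; S1 reads c0=0 → after 2×micro: 1417/512; S2 reads c2=-2 → after 3×micro: -2 ⇒ (c0=0, c1=1417/512, c2=-2)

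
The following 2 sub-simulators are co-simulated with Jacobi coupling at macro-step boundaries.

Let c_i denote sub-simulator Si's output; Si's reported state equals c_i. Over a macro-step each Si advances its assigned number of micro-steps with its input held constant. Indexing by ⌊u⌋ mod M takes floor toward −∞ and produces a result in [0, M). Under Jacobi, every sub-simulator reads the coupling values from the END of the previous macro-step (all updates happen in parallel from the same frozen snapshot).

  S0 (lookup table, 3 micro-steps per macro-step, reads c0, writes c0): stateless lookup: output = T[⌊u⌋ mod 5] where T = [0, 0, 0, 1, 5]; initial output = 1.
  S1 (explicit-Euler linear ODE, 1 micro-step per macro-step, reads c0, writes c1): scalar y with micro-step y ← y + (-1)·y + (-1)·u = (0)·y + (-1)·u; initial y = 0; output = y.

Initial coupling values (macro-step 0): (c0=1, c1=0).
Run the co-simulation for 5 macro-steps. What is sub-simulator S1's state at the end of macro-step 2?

macro 1: S0 reads c0=1 → after 3×micro: 0; S1 reads c0=1 → after 1×micro: -1 ⇒ (c0=0, c1=-1)
macro 2: S0 reads c0=0 → after 3×micro: 0; S1 reads c0=0 → after 1×micro: 0 ⇒ (c0=0, c1=0)
macro 3: S0 reads c0=0 → after 3×micro: 0; S1 reads c0=0 → after 1×micro: 0 ⇒ (c0=0, c1=0)
macro 4: S0 reads c0=0 → after 3×micro: 0; S1 reads c0=0 → after 1×micro: 0 ⇒ (c0=0, c1=0)
macro 5: S0 reads c0=0 → after 3×micro: 0; S1 reads c0=0 → after 1×micro: 0 ⇒ (c0=0, c1=0)

S1 state at macro-step 2 = 0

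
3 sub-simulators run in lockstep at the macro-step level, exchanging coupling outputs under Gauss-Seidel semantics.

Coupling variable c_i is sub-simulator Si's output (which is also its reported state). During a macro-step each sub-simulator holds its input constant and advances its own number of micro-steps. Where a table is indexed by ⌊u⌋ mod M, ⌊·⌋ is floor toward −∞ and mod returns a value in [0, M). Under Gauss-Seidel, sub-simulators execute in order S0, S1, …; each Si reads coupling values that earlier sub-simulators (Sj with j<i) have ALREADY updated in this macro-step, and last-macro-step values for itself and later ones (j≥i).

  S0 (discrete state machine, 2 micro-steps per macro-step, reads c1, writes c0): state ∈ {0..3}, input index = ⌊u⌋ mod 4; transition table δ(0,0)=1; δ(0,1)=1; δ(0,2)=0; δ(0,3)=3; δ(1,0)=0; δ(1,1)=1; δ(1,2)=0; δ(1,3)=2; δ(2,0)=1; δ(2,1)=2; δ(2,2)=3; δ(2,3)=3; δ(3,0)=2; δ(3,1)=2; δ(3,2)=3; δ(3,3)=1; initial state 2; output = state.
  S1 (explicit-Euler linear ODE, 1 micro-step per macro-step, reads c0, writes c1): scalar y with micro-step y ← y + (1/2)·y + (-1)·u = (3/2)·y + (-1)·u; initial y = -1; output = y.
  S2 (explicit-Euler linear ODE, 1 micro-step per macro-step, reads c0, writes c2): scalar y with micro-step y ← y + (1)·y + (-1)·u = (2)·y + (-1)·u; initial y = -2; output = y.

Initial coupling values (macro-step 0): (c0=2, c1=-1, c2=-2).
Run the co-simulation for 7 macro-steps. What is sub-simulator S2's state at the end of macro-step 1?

macro 1: S0 reads c1=-1 → after 2×micro: 1; S1 reads c0=1 → after 1×micro: -5/2; S2 reads c0=1 → after 1×micro: -5 ⇒ (c0=1, c1=-5/2, c2=-5)
macro 2: S0 reads c1=-5/2 → after 2×micro: 1; S1 reads c0=1 → after 1×micro: -19/4; S2 reads c0=1 → after 1×micro: -11 ⇒ (c0=1, c1=-19/4, c2=-11)
macro 3: S0 reads c1=-19/4 → after 2×micro: 3; S1 reads c0=3 → after 1×micro: -81/8; S2 reads c0=3 → after 1×micro: -25 ⇒ (c0=3, c1=-81/8, c2=-25)
macro 4: S0 reads c1=-81/8 → after 2×micro: 2; S1 reads c0=2 → after 1×micro: -275/16; S2 reads c0=2 → after 1×micro: -52 ⇒ (c0=2, c1=-275/16, c2=-52)
macro 5: S0 reads c1=-275/16 → after 2×micro: 3; S1 reads c0=3 → after 1×micro: -921/32; S2 reads c0=3 → after 1×micro: -107 ⇒ (c0=3, c1=-921/32, c2=-107)
macro 6: S0 reads c1=-921/32 → after 2×micro: 2; S1 reads c0=2 → after 1×micro: -2891/64; S2 reads c0=2 → after 1×micro: -216 ⇒ (c0=2, c1=-2891/64, c2=-216)
macro 7: S0 reads c1=-2891/64 → after 2×micro: 3; S1 reads c0=3 → after 1×micro: -9057/128; S2 reads c0=3 → after 1×micro: -435 ⇒ (c0=3, c1=-9057/128, c2=-435)

S2 state at macro-step 1 = -5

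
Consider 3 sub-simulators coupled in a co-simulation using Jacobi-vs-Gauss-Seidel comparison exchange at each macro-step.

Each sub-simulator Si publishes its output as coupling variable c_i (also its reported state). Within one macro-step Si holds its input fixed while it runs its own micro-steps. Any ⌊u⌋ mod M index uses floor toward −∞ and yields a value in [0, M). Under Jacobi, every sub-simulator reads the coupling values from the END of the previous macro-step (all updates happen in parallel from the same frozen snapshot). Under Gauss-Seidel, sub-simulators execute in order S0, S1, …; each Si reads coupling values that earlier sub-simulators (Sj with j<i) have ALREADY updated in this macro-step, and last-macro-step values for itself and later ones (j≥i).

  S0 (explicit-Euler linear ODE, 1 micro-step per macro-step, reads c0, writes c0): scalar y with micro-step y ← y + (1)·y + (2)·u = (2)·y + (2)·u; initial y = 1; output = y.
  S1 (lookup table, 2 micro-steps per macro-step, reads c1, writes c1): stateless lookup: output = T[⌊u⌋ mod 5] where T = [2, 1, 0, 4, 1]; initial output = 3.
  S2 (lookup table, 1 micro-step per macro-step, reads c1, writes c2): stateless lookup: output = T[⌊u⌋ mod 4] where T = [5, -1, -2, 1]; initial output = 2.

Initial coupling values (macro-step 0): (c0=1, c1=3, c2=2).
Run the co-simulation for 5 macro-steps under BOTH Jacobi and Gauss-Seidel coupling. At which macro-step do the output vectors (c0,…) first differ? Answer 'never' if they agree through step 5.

[Jacobi] macro 1: S0 reads c0=1 → after 1×micro: 4; S1 reads c1=3 → after 2×micro: 4; S2 reads c1=3 → after 1×micro: 1 ⇒ (c0=4, c1=4, c2=1)
[Jacobi] macro 2: S0 reads c0=4 → after 1×micro: 16; S1 reads c1=4 → after 2×micro: 1; S2 reads c1=4 → after 1×micro: 5 ⇒ (c0=16, c1=1, c2=5)
[Jacobi] macro 3: S0 reads c0=16 → after 1×micro: 64; S1 reads c1=1 → after 2×micro: 1; S2 reads c1=1 → after 1×micro: -1 ⇒ (c0=64, c1=1, c2=-1)
[Jacobi] macro 4: S0 reads c0=64 → after 1×micro: 256; S1 reads c1=1 → after 2×micro: 1; S2 reads c1=1 → after 1×micro: -1 ⇒ (c0=256, c1=1, c2=-1)
[Jacobi] macro 5: S0 reads c0=256 → after 1×micro: 1024; S1 reads c1=1 → after 2×micro: 1; S2 reads c1=1 → after 1×micro: -1 ⇒ (c0=1024, c1=1, c2=-1)
[Gauss-Seidel] macro 1: S0 reads c0=1 → after 1×micro: 4; S1 reads c1=3 → after 2×micro: 4; S2 reads c1=4 → after 1×micro: 5 ⇒ (c0=4, c1=4, c2=5)
[Gauss-Seidel] macro 2: S0 reads c0=4 → after 1×micro: 16; S1 reads c1=4 → after 2×micro: 1; S2 reads c1=1 → after 1×micro: -1 ⇒ (c0=16, c1=1, c2=-1)
[Gauss-Seidel] macro 3: S0 reads c0=16 → after 1×micro: 64; S1 reads c1=1 → after 2×micro: 1; S2 reads c1=1 → after 1×micro: -1 ⇒ (c0=64, c1=1, c2=-1)
[Gauss-Seidel] macro 4: S0 reads c0=64 → after 1×micro: 256; S1 reads c1=1 → after 2×micro: 1; S2 reads c1=1 → after 1×micro: -1 ⇒ (c0=256, c1=1, c2=-1)
[Gauss-Seidel] macro 5: S0 reads c0=256 → after 1×micro: 1024; S1 reads c1=1 → after 2×micro: 1; S2 reads c1=1 → after 1×micro: -1 ⇒ (c0=1024, c1=1, c2=-1)

first divergence at macro-step: 1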